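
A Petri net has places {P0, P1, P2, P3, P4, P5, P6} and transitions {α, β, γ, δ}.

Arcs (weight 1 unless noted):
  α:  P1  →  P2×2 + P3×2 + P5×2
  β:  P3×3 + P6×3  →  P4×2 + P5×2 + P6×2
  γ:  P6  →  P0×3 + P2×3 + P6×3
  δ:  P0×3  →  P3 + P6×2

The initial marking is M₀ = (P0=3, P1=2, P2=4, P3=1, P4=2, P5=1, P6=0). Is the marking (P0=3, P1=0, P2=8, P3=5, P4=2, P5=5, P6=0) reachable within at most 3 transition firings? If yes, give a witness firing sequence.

step 1: fire α:  (P0=3, P1=2, P2=4, P3=1, P4=2, P5=1, P6=0) → (P0=3, P1=1, P2=6, P3=3, P4=2, P5=3, P6=0)
step 2: fire α:  (P0=3, P1=1, P2=6, P3=3, P4=2, P5=3, P6=0) → (P0=3, P1=0, P2=8, P3=5, P4=2, P5=5, P6=0)

YES — reachable via ⟨α, α⟩ (2 firings)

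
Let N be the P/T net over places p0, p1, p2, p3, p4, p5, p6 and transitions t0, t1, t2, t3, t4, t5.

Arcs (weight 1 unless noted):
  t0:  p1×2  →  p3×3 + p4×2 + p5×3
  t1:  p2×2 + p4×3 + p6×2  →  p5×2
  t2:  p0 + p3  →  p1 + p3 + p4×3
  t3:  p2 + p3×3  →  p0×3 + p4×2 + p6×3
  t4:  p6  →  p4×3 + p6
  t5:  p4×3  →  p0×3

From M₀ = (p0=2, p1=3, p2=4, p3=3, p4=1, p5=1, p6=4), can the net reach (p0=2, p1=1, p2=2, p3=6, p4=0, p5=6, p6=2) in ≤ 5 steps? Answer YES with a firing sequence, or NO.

YES — reachable via ⟨t0, t1⟩ (2 firings)

step 1: fire t0:  (p0=2, p1=3, p2=4, p3=3, p4=1, p5=1, p6=4) → (p0=2, p1=1, p2=4, p3=6, p4=3, p5=4, p6=4)
step 2: fire t1:  (p0=2, p1=1, p2=4, p3=6, p4=3, p5=4, p6=4) → (p0=2, p1=1, p2=2, p3=6, p4=0, p5=6, p6=2)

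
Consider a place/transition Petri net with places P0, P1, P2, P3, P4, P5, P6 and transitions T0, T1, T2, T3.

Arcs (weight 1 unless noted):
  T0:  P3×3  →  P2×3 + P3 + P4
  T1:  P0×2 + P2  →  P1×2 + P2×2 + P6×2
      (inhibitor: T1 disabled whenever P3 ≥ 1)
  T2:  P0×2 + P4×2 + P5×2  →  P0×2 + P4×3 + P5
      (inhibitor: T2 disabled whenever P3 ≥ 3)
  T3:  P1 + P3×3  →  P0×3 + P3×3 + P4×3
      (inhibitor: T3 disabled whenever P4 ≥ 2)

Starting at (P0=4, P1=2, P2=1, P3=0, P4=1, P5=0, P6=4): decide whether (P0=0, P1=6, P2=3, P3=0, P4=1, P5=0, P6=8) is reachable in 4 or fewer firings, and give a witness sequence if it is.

step 1: fire T1:  (P0=4, P1=2, P2=1, P3=0, P4=1, P5=0, P6=4) → (P0=2, P1=4, P2=2, P3=0, P4=1, P5=0, P6=6)
step 2: fire T1:  (P0=2, P1=4, P2=2, P3=0, P4=1, P5=0, P6=6) → (P0=0, P1=6, P2=3, P3=0, P4=1, P5=0, P6=8)

YES — reachable via ⟨T1, T1⟩ (2 firings)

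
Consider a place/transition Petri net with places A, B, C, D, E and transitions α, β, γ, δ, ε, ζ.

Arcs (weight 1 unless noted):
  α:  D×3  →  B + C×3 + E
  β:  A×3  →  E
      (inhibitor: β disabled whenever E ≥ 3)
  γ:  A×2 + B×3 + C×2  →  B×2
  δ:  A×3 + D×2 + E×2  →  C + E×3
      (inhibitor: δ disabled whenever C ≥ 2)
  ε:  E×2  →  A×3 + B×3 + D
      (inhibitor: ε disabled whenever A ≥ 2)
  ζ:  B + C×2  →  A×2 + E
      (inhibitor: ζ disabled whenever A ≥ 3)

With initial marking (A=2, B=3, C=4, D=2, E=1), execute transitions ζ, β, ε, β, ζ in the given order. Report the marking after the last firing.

(A=3, B=4, C=0, D=3, E=3)

step 1: fire ζ:  (A=2, B=3, C=4, D=2, E=1) → (A=4, B=2, C=2, D=2, E=2)
step 2: fire β:  (A=4, B=2, C=2, D=2, E=2) → (A=1, B=2, C=2, D=2, E=3)
step 3: fire ε:  (A=1, B=2, C=2, D=2, E=3) → (A=4, B=5, C=2, D=3, E=1)
step 4: fire β:  (A=4, B=5, C=2, D=3, E=1) → (A=1, B=5, C=2, D=3, E=2)
step 5: fire ζ:  (A=1, B=5, C=2, D=3, E=2) → (A=3, B=4, C=0, D=3, E=3)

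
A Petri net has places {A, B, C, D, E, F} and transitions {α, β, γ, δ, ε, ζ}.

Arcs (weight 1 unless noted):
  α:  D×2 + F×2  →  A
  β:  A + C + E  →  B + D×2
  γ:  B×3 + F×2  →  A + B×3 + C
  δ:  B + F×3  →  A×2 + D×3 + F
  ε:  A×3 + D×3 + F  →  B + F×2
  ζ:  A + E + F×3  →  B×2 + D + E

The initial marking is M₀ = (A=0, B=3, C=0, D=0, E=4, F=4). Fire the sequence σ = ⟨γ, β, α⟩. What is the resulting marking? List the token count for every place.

step 1: fire γ:  (A=0, B=3, C=0, D=0, E=4, F=4) → (A=1, B=3, C=1, D=0, E=4, F=2)
step 2: fire β:  (A=1, B=3, C=1, D=0, E=4, F=2) → (A=0, B=4, C=0, D=2, E=3, F=2)
step 3: fire α:  (A=0, B=4, C=0, D=2, E=3, F=2) → (A=1, B=4, C=0, D=0, E=3, F=0)

(A=1, B=4, C=0, D=0, E=3, F=0)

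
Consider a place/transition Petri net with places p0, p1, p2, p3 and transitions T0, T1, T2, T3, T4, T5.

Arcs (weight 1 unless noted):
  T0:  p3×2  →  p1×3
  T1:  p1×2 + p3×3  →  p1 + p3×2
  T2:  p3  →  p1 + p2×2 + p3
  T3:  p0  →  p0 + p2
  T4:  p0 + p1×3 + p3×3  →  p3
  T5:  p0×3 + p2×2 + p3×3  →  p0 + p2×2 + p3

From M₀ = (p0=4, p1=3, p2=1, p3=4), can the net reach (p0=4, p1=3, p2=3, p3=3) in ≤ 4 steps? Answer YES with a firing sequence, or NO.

step 1: fire T1:  (p0=4, p1=3, p2=1, p3=4) → (p0=4, p1=2, p2=1, p3=3)
step 2: fire T2:  (p0=4, p1=2, p2=1, p3=3) → (p0=4, p1=3, p2=3, p3=3)

YES — reachable via ⟨T1, T2⟩ (2 firings)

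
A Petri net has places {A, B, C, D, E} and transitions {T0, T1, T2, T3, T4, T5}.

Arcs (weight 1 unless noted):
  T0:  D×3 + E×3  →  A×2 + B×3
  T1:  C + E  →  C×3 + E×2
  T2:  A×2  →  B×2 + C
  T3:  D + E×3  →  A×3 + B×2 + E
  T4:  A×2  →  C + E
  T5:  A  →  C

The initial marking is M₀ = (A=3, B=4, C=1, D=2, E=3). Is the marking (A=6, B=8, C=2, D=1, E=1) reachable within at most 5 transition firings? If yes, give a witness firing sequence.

NO — not reachable within 5 firings

depth 0: 1 marking
depth 1: 6 markings reached so far
depth 2: 17 markings reached so far
depth 3: 35 markings reached so far
depth 4: 66 markings reached so far
depth 5: 110 markings reached so far
target is not among the 110 markings reachable within 5 steps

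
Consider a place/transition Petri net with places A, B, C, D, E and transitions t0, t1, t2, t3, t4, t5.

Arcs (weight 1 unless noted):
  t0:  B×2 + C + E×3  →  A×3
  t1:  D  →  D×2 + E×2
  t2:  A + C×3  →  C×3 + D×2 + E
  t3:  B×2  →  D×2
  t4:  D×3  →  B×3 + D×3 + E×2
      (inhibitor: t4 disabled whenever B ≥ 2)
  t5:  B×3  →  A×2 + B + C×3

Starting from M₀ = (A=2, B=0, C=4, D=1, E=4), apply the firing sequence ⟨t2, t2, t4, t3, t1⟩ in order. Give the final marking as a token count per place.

(A=0, B=1, C=4, D=8, E=10)

step 1: fire t2:  (A=2, B=0, C=4, D=1, E=4) → (A=1, B=0, C=4, D=3, E=5)
step 2: fire t2:  (A=1, B=0, C=4, D=3, E=5) → (A=0, B=0, C=4, D=5, E=6)
step 3: fire t4:  (A=0, B=0, C=4, D=5, E=6) → (A=0, B=3, C=4, D=5, E=8)
step 4: fire t3:  (A=0, B=3, C=4, D=5, E=8) → (A=0, B=1, C=4, D=7, E=8)
step 5: fire t1:  (A=0, B=1, C=4, D=7, E=8) → (A=0, B=1, C=4, D=8, E=10)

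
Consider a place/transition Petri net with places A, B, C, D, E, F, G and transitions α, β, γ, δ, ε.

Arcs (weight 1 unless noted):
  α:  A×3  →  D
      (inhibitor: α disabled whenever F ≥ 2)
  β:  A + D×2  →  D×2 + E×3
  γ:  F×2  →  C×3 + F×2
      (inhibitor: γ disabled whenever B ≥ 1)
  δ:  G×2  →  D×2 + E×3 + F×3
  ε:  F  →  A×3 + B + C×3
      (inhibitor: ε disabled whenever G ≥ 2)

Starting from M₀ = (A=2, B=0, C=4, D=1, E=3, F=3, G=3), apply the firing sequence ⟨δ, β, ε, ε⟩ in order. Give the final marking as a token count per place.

(A=7, B=2, C=10, D=3, E=9, F=4, G=1)

step 1: fire δ:  (A=2, B=0, C=4, D=1, E=3, F=3, G=3) → (A=2, B=0, C=4, D=3, E=6, F=6, G=1)
step 2: fire β:  (A=2, B=0, C=4, D=3, E=6, F=6, G=1) → (A=1, B=0, C=4, D=3, E=9, F=6, G=1)
step 3: fire ε:  (A=1, B=0, C=4, D=3, E=9, F=6, G=1) → (A=4, B=1, C=7, D=3, E=9, F=5, G=1)
step 4: fire ε:  (A=4, B=1, C=7, D=3, E=9, F=5, G=1) → (A=7, B=2, C=10, D=3, E=9, F=4, G=1)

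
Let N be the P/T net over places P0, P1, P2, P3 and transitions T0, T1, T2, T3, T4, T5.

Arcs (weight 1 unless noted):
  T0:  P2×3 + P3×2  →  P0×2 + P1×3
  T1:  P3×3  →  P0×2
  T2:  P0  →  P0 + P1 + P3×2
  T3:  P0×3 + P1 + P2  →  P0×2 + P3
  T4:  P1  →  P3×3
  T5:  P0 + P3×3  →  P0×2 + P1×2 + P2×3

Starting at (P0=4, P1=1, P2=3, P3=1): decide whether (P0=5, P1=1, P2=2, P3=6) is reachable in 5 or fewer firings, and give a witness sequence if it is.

step 1: fire T2:  (P0=4, P1=1, P2=3, P3=1) → (P0=4, P1=2, P2=3, P3=3)
step 2: fire T1:  (P0=4, P1=2, P2=3, P3=3) → (P0=6, P1=2, P2=3, P3=0)
step 3: fire T2:  (P0=6, P1=2, P2=3, P3=0) → (P0=6, P1=3, P2=3, P3=2)
step 4: fire T3:  (P0=6, P1=3, P2=3, P3=2) → (P0=5, P1=2, P2=2, P3=3)
step 5: fire T4:  (P0=5, P1=2, P2=2, P3=3) → (P0=5, P1=1, P2=2, P3=6)

YES — reachable via ⟨T2, T1, T2, T3, T4⟩ (5 firings)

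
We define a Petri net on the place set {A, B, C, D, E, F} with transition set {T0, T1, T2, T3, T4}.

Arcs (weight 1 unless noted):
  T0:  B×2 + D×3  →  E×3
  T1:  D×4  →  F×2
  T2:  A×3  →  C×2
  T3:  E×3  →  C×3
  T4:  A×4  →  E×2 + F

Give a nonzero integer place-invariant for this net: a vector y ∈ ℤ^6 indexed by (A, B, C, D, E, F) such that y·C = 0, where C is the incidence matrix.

Incidence matrix C (rows=places, cols=transitions):
       T0   T1   T2   T3   T4
    A   0    0   -3    0   -4
    B  -2    0    0    0    0
    C   0    0    2    3    0
    D  -3   -4    0    0    0
    E   3    0    0   -3    2
    F   0    2    0    0    1

Candidate y = [2, 3, 3, 1, 3, 2]; check y·C column-wise:
  col T0: 2·0 + 3·-2 + 3·0 + 1·-3 + 3·3 + 2·0 = 0
  col T1: 2·0 + 3·0 + 3·0 + 1·-4 + 3·0 + 2·2 = 0
  col T2: 2·-3 + 3·0 + 3·2 + 1·0 + 3·0 + 2·0 = 0
  col T3: 2·0 + 3·0 + 3·3 + 1·0 + 3·-3 + 2·0 = 0
  col T4: 2·-4 + 3·0 + 3·0 + 1·0 + 3·2 + 2·1 = 0

y = (A:2, B:3, C:3, D:1, E:3, F:2)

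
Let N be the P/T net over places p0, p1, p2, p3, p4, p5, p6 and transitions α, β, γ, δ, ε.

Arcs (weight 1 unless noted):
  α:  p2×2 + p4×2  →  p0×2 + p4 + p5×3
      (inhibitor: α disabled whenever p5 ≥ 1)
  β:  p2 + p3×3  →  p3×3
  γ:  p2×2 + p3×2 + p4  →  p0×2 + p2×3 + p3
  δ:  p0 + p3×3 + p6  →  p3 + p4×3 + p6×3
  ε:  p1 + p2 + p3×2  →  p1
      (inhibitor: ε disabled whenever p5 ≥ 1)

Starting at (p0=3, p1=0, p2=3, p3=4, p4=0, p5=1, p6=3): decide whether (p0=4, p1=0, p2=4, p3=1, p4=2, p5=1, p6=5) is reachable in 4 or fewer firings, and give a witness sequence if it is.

step 1: fire δ:  (p0=3, p1=0, p2=3, p3=4, p4=0, p5=1, p6=3) → (p0=2, p1=0, p2=3, p3=2, p4=3, p5=1, p6=5)
step 2: fire γ:  (p0=2, p1=0, p2=3, p3=2, p4=3, p5=1, p6=5) → (p0=4, p1=0, p2=4, p3=1, p4=2, p5=1, p6=5)

YES — reachable via ⟨δ, γ⟩ (2 firings)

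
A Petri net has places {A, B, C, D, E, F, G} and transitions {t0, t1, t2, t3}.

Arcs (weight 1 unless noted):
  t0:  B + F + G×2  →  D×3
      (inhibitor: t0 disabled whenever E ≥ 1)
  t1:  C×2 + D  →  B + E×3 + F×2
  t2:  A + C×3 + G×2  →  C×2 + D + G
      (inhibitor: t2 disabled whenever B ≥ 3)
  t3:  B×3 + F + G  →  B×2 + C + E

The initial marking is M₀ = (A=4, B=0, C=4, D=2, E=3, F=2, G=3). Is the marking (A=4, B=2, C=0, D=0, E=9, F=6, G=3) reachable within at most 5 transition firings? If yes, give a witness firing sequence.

YES — reachable via ⟨t1, t1⟩ (2 firings)

step 1: fire t1:  (A=4, B=0, C=4, D=2, E=3, F=2, G=3) → (A=4, B=1, C=2, D=1, E=6, F=4, G=3)
step 2: fire t1:  (A=4, B=1, C=2, D=1, E=6, F=4, G=3) → (A=4, B=2, C=0, D=0, E=9, F=6, G=3)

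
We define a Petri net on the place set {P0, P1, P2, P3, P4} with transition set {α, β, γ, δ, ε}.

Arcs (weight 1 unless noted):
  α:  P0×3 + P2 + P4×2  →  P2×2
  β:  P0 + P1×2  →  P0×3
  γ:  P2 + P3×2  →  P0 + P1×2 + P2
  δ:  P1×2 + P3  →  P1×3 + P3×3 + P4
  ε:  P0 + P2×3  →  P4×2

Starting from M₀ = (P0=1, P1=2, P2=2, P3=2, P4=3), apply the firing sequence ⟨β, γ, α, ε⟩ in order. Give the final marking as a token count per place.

step 1: fire β:  (P0=1, P1=2, P2=2, P3=2, P4=3) → (P0=3, P1=0, P2=2, P3=2, P4=3)
step 2: fire γ:  (P0=3, P1=0, P2=2, P3=2, P4=3) → (P0=4, P1=2, P2=2, P3=0, P4=3)
step 3: fire α:  (P0=4, P1=2, P2=2, P3=0, P4=3) → (P0=1, P1=2, P2=3, P3=0, P4=1)
step 4: fire ε:  (P0=1, P1=2, P2=3, P3=0, P4=1) → (P0=0, P1=2, P2=0, P3=0, P4=3)

(P0=0, P1=2, P2=0, P3=0, P4=3)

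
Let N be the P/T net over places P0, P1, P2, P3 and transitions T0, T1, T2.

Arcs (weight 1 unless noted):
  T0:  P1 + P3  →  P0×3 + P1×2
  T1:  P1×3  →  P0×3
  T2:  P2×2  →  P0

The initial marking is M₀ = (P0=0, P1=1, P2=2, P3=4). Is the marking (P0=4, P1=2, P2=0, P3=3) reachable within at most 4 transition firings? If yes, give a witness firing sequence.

YES — reachable via ⟨T0, T2⟩ (2 firings)

step 1: fire T0:  (P0=0, P1=1, P2=2, P3=4) → (P0=3, P1=2, P2=2, P3=3)
step 2: fire T2:  (P0=3, P1=2, P2=2, P3=3) → (P0=4, P1=2, P2=0, P3=3)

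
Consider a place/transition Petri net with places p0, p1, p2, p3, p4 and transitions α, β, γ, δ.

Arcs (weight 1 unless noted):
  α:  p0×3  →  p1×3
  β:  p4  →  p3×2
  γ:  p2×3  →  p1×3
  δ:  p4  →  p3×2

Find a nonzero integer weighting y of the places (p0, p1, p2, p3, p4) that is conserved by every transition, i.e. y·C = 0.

y = (p0:1, p1:1, p2:1, p3:0, p4:0)

Incidence matrix C (rows=places, cols=transitions):
        α    β    γ    δ
   p0  -3    0    0    0
   p1   3    0    3    0
   p2   0    0   -3    0
   p3   0    2    0    2
   p4   0   -1    0   -1

Candidate y = [1, 1, 1, 0, 0]; check y·C column-wise:
  col α: 1·-3 + 1·3 + 1·0 = 0
  col β: 1·0 + 1·0 + 1·0 + 0·2 + 0·-1 = 0
  col γ: 1·0 + 1·3 + 1·-3 = 0
  col δ: 1·0 + 1·0 + 1·0 + 0·2 + 0·-1 = 0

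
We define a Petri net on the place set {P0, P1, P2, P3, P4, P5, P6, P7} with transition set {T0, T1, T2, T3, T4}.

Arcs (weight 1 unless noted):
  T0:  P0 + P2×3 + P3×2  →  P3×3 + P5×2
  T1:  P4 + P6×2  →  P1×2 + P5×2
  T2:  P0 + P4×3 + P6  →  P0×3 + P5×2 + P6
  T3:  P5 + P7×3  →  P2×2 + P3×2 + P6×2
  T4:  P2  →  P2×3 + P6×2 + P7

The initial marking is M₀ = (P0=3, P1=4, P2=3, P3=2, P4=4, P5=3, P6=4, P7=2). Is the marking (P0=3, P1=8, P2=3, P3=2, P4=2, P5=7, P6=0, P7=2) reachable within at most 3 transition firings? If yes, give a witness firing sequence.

step 1: fire T1:  (P0=3, P1=4, P2=3, P3=2, P4=4, P5=3, P6=4, P7=2) → (P0=3, P1=6, P2=3, P3=2, P4=3, P5=5, P6=2, P7=2)
step 2: fire T1:  (P0=3, P1=6, P2=3, P3=2, P4=3, P5=5, P6=2, P7=2) → (P0=3, P1=8, P2=3, P3=2, P4=2, P5=7, P6=0, P7=2)

YES — reachable via ⟨T1, T1⟩ (2 firings)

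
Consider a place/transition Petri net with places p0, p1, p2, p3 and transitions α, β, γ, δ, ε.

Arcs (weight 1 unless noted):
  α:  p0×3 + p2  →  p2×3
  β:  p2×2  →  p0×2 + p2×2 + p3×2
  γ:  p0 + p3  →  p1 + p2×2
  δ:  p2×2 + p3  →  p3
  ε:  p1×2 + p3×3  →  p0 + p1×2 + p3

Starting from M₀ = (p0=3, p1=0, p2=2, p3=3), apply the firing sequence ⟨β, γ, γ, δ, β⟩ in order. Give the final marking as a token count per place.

step 1: fire β:  (p0=3, p1=0, p2=2, p3=3) → (p0=5, p1=0, p2=2, p3=5)
step 2: fire γ:  (p0=5, p1=0, p2=2, p3=5) → (p0=4, p1=1, p2=4, p3=4)
step 3: fire γ:  (p0=4, p1=1, p2=4, p3=4) → (p0=3, p1=2, p2=6, p3=3)
step 4: fire δ:  (p0=3, p1=2, p2=6, p3=3) → (p0=3, p1=2, p2=4, p3=3)
step 5: fire β:  (p0=3, p1=2, p2=4, p3=3) → (p0=5, p1=2, p2=4, p3=5)

(p0=5, p1=2, p2=4, p3=5)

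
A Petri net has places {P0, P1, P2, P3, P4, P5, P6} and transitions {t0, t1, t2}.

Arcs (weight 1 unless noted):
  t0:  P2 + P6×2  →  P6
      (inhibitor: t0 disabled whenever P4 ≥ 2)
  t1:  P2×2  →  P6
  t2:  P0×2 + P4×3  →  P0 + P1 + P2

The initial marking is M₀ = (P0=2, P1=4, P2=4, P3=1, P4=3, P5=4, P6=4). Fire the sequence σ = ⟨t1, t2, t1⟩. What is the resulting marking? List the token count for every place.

(P0=1, P1=5, P2=1, P3=1, P4=0, P5=4, P6=6)

step 1: fire t1:  (P0=2, P1=4, P2=4, P3=1, P4=3, P5=4, P6=4) → (P0=2, P1=4, P2=2, P3=1, P4=3, P5=4, P6=5)
step 2: fire t2:  (P0=2, P1=4, P2=2, P3=1, P4=3, P5=4, P6=5) → (P0=1, P1=5, P2=3, P3=1, P4=0, P5=4, P6=5)
step 3: fire t1:  (P0=1, P1=5, P2=3, P3=1, P4=0, P5=4, P6=5) → (P0=1, P1=5, P2=1, P3=1, P4=0, P5=4, P6=6)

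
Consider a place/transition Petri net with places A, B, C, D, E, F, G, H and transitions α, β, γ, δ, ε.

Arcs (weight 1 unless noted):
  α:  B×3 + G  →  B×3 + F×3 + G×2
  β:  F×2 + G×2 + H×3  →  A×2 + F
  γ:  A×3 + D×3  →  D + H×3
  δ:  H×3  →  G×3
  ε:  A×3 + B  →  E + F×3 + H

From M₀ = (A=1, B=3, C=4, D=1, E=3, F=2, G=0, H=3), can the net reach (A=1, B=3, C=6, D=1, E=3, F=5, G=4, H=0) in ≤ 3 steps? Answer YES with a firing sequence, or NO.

depth 0: 1 marking
depth 1: 2 markings reached so far
depth 2: 3 markings reached so far
depth 3: 4 markings reached so far
target is not among the 4 markings reachable within 3 steps

NO — not reachable within 3 firings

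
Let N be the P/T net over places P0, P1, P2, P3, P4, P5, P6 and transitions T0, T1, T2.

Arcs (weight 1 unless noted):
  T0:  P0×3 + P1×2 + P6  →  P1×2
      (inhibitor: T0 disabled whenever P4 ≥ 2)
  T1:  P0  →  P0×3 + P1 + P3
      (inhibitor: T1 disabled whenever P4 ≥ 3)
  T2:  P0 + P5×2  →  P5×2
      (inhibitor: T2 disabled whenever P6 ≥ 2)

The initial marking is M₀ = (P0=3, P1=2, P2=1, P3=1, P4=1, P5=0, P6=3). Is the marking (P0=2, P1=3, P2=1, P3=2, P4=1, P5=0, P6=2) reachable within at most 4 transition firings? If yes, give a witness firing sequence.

step 1: fire T1:  (P0=3, P1=2, P2=1, P3=1, P4=1, P5=0, P6=3) → (P0=5, P1=3, P2=1, P3=2, P4=1, P5=0, P6=3)
step 2: fire T0:  (P0=5, P1=3, P2=1, P3=2, P4=1, P5=0, P6=3) → (P0=2, P1=3, P2=1, P3=2, P4=1, P5=0, P6=2)

YES — reachable via ⟨T1, T0⟩ (2 firings)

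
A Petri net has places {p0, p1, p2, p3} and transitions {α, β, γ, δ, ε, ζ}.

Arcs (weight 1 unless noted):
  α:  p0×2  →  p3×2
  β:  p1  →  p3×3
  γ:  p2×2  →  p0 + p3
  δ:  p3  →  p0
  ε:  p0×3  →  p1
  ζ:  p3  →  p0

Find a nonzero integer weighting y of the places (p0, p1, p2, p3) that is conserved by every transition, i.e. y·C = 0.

y = (p0:1, p1:3, p2:1, p3:1)

Incidence matrix C (rows=places, cols=transitions):
        α    β    γ    δ    ε    ζ
   p0  -2    0    1    1   -3    1
   p1   0   -1    0    0    1    0
   p2   0    0   -2    0    0    0
   p3   2    3    1   -1    0   -1

Candidate y = [1, 3, 1, 1]; check y·C column-wise:
  col α: 1·-2 + 3·0 + 1·0 + 1·2 = 0
  col β: 1·0 + 3·-1 + 1·0 + 1·3 = 0
  col γ: 1·1 + 3·0 + 1·-2 + 1·1 = 0
  col δ: 1·1 + 3·0 + 1·0 + 1·-1 = 0
  col ε: 1·-3 + 3·1 + 1·0 + 1·0 = 0
  col ζ: 1·1 + 3·0 + 1·0 + 1·-1 = 0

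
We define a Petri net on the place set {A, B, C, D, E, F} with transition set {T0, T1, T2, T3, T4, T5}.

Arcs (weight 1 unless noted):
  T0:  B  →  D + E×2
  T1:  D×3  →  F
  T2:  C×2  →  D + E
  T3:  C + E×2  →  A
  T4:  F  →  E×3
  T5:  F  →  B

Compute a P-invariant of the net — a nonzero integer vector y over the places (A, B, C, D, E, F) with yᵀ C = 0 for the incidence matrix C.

Incidence matrix C (rows=places, cols=transitions):
       T0   T1   T2   T3   T4   T5
    A   0    0    0    1    0    0
    B  -1    0    0    0    0    1
    C   0    0   -2   -1    0    0
    D   1   -3    1    0    0    0
    E   2    0    1   -2    3    0
    F   0    1    0    0   -1   -1

Candidate y = [3, 3, 1, 1, 1, 3]; check y·C column-wise:
  col T0: 3·0 + 3·-1 + 1·0 + 1·1 + 1·2 + 3·0 = 0
  col T1: 3·0 + 3·0 + 1·0 + 1·-3 + 1·0 + 3·1 = 0
  col T2: 3·0 + 3·0 + 1·-2 + 1·1 + 1·1 + 3·0 = 0
  col T3: 3·1 + 3·0 + 1·-1 + 1·0 + 1·-2 + 3·0 = 0
  col T4: 3·0 + 3·0 + 1·0 + 1·0 + 1·3 + 3·-1 = 0
  col T5: 3·0 + 3·1 + 1·0 + 1·0 + 1·0 + 3·-1 = 0

y = (A:3, B:3, C:1, D:1, E:1, F:3)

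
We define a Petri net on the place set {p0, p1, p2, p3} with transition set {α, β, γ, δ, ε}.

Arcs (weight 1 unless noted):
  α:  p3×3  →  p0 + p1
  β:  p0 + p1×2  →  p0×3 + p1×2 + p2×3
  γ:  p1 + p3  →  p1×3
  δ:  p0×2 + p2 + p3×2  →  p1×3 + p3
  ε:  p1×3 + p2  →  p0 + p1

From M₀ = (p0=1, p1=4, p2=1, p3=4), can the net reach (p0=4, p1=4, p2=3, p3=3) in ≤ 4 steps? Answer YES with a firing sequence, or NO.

step 1: fire β:  (p0=1, p1=4, p2=1, p3=4) → (p0=3, p1=4, p2=4, p3=4)
step 2: fire γ:  (p0=3, p1=4, p2=4, p3=4) → (p0=3, p1=6, p2=4, p3=3)
step 3: fire ε:  (p0=3, p1=6, p2=4, p3=3) → (p0=4, p1=4, p2=3, p3=3)

YES — reachable via ⟨β, γ, ε⟩ (3 firings)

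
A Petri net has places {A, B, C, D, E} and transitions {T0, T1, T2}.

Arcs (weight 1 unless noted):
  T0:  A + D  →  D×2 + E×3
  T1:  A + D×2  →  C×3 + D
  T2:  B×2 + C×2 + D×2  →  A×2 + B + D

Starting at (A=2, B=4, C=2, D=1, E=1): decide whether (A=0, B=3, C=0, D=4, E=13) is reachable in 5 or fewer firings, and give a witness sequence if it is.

step 1: fire T0:  (A=2, B=4, C=2, D=1, E=1) → (A=1, B=4, C=2, D=2, E=4)
step 2: fire T0:  (A=1, B=4, C=2, D=2, E=4) → (A=0, B=4, C=2, D=3, E=7)
step 3: fire T2:  (A=0, B=4, C=2, D=3, E=7) → (A=2, B=3, C=0, D=2, E=7)
step 4: fire T0:  (A=2, B=3, C=0, D=2, E=7) → (A=1, B=3, C=0, D=3, E=10)
step 5: fire T0:  (A=1, B=3, C=0, D=3, E=10) → (A=0, B=3, C=0, D=4, E=13)

YES — reachable via ⟨T0, T0, T2, T0, T0⟩ (5 firings)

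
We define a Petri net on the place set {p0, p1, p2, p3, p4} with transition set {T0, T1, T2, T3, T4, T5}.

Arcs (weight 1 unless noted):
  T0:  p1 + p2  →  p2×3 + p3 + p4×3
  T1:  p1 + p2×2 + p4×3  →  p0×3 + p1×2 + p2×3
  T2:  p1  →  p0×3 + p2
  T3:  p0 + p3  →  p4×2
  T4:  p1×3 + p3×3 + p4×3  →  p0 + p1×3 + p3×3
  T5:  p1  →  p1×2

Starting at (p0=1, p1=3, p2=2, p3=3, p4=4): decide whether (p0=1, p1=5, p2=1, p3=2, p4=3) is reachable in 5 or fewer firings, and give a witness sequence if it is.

NO — not reachable within 5 firings

depth 0: 1 marking
depth 1: 7 markings reached so far
depth 2: 24 markings reached so far
depth 3: 65 markings reached so far
depth 4: 143 markings reached so far
depth 5: 279 markings reached so far
target is not among the 279 markings reachable within 5 steps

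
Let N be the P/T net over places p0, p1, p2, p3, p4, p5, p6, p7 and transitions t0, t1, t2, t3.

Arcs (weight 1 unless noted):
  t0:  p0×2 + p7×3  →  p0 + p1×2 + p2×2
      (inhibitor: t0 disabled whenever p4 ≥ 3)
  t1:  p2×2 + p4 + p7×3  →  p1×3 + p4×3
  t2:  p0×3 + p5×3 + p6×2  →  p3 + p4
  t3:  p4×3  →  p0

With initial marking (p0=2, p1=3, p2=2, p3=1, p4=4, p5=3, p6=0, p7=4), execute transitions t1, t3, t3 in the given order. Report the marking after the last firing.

step 1: fire t1:  (p0=2, p1=3, p2=2, p3=1, p4=4, p5=3, p6=0, p7=4) → (p0=2, p1=6, p2=0, p3=1, p4=6, p5=3, p6=0, p7=1)
step 2: fire t3:  (p0=2, p1=6, p2=0, p3=1, p4=6, p5=3, p6=0, p7=1) → (p0=3, p1=6, p2=0, p3=1, p4=3, p5=3, p6=0, p7=1)
step 3: fire t3:  (p0=3, p1=6, p2=0, p3=1, p4=3, p5=3, p6=0, p7=1) → (p0=4, p1=6, p2=0, p3=1, p4=0, p5=3, p6=0, p7=1)

(p0=4, p1=6, p2=0, p3=1, p4=0, p5=3, p6=0, p7=1)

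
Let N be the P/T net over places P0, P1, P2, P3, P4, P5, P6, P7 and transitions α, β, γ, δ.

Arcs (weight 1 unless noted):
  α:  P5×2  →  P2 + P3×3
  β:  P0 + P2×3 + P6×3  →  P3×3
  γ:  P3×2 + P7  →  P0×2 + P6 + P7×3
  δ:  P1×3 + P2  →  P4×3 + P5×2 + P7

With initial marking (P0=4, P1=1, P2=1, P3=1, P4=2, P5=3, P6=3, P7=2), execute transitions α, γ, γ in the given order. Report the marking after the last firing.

step 1: fire α:  (P0=4, P1=1, P2=1, P3=1, P4=2, P5=3, P6=3, P7=2) → (P0=4, P1=1, P2=2, P3=4, P4=2, P5=1, P6=3, P7=2)
step 2: fire γ:  (P0=4, P1=1, P2=2, P3=4, P4=2, P5=1, P6=3, P7=2) → (P0=6, P1=1, P2=2, P3=2, P4=2, P5=1, P6=4, P7=4)
step 3: fire γ:  (P0=6, P1=1, P2=2, P3=2, P4=2, P5=1, P6=4, P7=4) → (P0=8, P1=1, P2=2, P3=0, P4=2, P5=1, P6=5, P7=6)

(P0=8, P1=1, P2=2, P3=0, P4=2, P5=1, P6=5, P7=6)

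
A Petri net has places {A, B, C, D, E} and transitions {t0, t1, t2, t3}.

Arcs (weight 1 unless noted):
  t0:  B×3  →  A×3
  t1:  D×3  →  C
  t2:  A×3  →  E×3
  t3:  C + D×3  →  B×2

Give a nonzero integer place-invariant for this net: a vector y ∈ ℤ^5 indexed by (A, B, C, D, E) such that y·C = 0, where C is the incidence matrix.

y = (A:3, B:3, C:3, D:1, E:3)

Incidence matrix C (rows=places, cols=transitions):
       t0   t1   t2   t3
    A   3    0   -3    0
    B  -3    0    0    2
    C   0    1    0   -1
    D   0   -3    0   -3
    E   0    0    3    0

Candidate y = [3, 3, 3, 1, 3]; check y·C column-wise:
  col t0: 3·3 + 3·-3 + 3·0 + 1·0 + 3·0 = 0
  col t1: 3·0 + 3·0 + 3·1 + 1·-3 + 3·0 = 0
  col t2: 3·-3 + 3·0 + 3·0 + 1·0 + 3·3 = 0
  col t3: 3·0 + 3·2 + 3·-1 + 1·-3 + 3·0 = 0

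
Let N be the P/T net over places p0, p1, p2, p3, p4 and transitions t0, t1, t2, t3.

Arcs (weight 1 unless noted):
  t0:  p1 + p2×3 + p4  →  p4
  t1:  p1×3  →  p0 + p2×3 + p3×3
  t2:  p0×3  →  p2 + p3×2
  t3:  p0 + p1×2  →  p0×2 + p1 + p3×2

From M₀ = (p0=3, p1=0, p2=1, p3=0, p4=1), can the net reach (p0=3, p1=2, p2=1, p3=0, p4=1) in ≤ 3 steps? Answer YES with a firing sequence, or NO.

NO — not reachable within 3 firings

depth 0: 1 marking
depth 1: 2 markings reached so far
depth 2: 2 markings reached so far
(frontier empty at depth 2; search complete)
target is not among the 2 markings reachable within 3 steps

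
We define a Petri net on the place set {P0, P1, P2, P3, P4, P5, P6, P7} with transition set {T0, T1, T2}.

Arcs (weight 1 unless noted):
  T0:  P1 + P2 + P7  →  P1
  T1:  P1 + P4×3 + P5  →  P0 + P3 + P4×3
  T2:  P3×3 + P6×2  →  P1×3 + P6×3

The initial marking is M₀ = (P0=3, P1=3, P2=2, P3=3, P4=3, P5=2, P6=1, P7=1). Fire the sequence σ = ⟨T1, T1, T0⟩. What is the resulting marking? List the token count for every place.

(P0=5, P1=1, P2=1, P3=5, P4=3, P5=0, P6=1, P7=0)

step 1: fire T1:  (P0=3, P1=3, P2=2, P3=3, P4=3, P5=2, P6=1, P7=1) → (P0=4, P1=2, P2=2, P3=4, P4=3, P5=1, P6=1, P7=1)
step 2: fire T1:  (P0=4, P1=2, P2=2, P3=4, P4=3, P5=1, P6=1, P7=1) → (P0=5, P1=1, P2=2, P3=5, P4=3, P5=0, P6=1, P7=1)
step 3: fire T0:  (P0=5, P1=1, P2=2, P3=5, P4=3, P5=0, P6=1, P7=1) → (P0=5, P1=1, P2=1, P3=5, P4=3, P5=0, P6=1, P7=0)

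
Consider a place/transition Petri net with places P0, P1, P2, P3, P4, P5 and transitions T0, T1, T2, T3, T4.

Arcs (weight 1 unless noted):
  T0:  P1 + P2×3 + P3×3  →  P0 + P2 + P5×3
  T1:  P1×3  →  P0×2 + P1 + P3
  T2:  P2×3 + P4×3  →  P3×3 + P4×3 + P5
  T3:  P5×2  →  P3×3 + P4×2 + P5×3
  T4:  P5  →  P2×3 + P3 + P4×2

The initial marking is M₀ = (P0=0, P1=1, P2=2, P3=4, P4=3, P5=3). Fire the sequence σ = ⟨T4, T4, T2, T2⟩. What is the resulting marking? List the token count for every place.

(P0=0, P1=1, P2=2, P3=12, P4=7, P5=3)

step 1: fire T4:  (P0=0, P1=1, P2=2, P3=4, P4=3, P5=3) → (P0=0, P1=1, P2=5, P3=5, P4=5, P5=2)
step 2: fire T4:  (P0=0, P1=1, P2=5, P3=5, P4=5, P5=2) → (P0=0, P1=1, P2=8, P3=6, P4=7, P5=1)
step 3: fire T2:  (P0=0, P1=1, P2=8, P3=6, P4=7, P5=1) → (P0=0, P1=1, P2=5, P3=9, P4=7, P5=2)
step 4: fire T2:  (P0=0, P1=1, P2=5, P3=9, P4=7, P5=2) → (P0=0, P1=1, P2=2, P3=12, P4=7, P5=3)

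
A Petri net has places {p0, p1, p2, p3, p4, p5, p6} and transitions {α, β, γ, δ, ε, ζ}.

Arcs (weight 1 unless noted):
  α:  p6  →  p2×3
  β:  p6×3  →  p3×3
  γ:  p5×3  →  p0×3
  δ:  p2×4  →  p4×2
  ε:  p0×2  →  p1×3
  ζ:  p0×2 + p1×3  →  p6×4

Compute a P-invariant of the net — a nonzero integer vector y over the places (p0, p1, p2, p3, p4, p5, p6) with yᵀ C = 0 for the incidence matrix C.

Incidence matrix C (rows=places, cols=transitions):
        α    β    γ    δ    ε    ζ
   p0   0    0    3    0   -2   -2
   p1   0    0    0    0    3   -3
   p2   3    0    0   -4    0    0
   p3   0    3    0    0    0    0
   p4   0    0    0    2    0    0
   p5   0    0   -3    0    0    0
   p6  -1   -3    0    0    0    4

Candidate y = [3, 2, 1, 3, 2, 3, 3]; check y·C column-wise:
  col α: 3·0 + 2·0 + 1·3 + 3·0 + 2·0 + 3·0 + 3·-1 = 0
  col β: 3·0 + 2·0 + 1·0 + 3·3 + 2·0 + 3·0 + 3·-3 = 0
  col γ: 3·3 + 2·0 + 1·0 + 3·0 + 2·0 + 3·-3 + 3·0 = 0
  col δ: 3·0 + 2·0 + 1·-4 + 3·0 + 2·2 + 3·0 + 3·0 = 0
  col ε: 3·-2 + 2·3 + 1·0 + 3·0 + 2·0 + 3·0 + 3·0 = 0
  col ζ: 3·-2 + 2·-3 + 1·0 + 3·0 + 2·0 + 3·0 + 3·4 = 0

y = (p0:3, p1:2, p2:1, p3:3, p4:2, p5:3, p6:3)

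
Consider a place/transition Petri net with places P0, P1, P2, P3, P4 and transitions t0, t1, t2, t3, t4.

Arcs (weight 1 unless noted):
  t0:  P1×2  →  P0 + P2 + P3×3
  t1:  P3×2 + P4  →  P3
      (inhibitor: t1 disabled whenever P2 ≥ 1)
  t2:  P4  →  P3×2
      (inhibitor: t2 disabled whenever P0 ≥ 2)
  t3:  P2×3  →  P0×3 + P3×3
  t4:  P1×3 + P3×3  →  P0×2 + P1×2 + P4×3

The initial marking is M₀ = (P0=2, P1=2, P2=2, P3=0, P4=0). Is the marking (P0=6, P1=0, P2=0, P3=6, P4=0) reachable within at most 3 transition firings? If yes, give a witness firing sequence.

YES — reachable via ⟨t0, t3⟩ (2 firings)

step 1: fire t0:  (P0=2, P1=2, P2=2, P3=0, P4=0) → (P0=3, P1=0, P2=3, P3=3, P4=0)
step 2: fire t3:  (P0=3, P1=0, P2=3, P3=3, P4=0) → (P0=6, P1=0, P2=0, P3=6, P4=0)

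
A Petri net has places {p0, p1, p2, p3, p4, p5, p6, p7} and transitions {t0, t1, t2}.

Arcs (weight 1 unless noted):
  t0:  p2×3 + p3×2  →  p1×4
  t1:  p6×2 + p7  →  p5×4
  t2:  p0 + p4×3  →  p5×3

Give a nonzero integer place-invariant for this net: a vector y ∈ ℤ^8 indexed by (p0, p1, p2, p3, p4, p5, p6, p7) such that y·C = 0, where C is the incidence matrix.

Incidence matrix C (rows=places, cols=transitions):
       t0   t1   t2
   p0   0    0   -1
   p1   4    0    0
   p2  -3    0    0
   p3  -2    0    0
   p4   0    0   -3
   p5   0    4    3
   p6   0   -2    0
   p7   0   -1    0

Candidate y = [0, 3, 4, 0, 0, 0, 0, 0]; check y·C column-wise:
  col t0: 3·4 + 4·-3 + 0·-2 = 0
  col t1: 3·0 + 4·0 + 0·4 + 0·-2 + 0·-1 = 0
  col t2: 0·-1 + 3·0 + 4·0 + 0·-3 + 0·3 = 0

y = (p0:0, p1:3, p2:4, p3:0, p4:0, p5:0, p6:0, p7:0)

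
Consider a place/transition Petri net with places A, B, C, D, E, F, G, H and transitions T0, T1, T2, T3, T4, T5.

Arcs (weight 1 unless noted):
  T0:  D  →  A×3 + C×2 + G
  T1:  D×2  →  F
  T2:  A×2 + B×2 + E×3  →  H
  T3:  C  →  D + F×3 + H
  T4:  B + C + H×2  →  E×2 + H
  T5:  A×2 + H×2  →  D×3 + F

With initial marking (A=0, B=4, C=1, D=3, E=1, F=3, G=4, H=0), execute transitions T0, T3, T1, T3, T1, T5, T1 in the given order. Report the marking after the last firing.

(A=1, B=4, C=1, D=1, E=1, F=13, G=5, H=0)

step 1: fire T0:  (A=0, B=4, C=1, D=3, E=1, F=3, G=4, H=0) → (A=3, B=4, C=3, D=2, E=1, F=3, G=5, H=0)
step 2: fire T3:  (A=3, B=4, C=3, D=2, E=1, F=3, G=5, H=0) → (A=3, B=4, C=2, D=3, E=1, F=6, G=5, H=1)
step 3: fire T1:  (A=3, B=4, C=2, D=3, E=1, F=6, G=5, H=1) → (A=3, B=4, C=2, D=1, E=1, F=7, G=5, H=1)
step 4: fire T3:  (A=3, B=4, C=2, D=1, E=1, F=7, G=5, H=1) → (A=3, B=4, C=1, D=2, E=1, F=10, G=5, H=2)
step 5: fire T1:  (A=3, B=4, C=1, D=2, E=1, F=10, G=5, H=2) → (A=3, B=4, C=1, D=0, E=1, F=11, G=5, H=2)
step 6: fire T5:  (A=3, B=4, C=1, D=0, E=1, F=11, G=5, H=2) → (A=1, B=4, C=1, D=3, E=1, F=12, G=5, H=0)
step 7: fire T1:  (A=1, B=4, C=1, D=3, E=1, F=12, G=5, H=0) → (A=1, B=4, C=1, D=1, E=1, F=13, G=5, H=0)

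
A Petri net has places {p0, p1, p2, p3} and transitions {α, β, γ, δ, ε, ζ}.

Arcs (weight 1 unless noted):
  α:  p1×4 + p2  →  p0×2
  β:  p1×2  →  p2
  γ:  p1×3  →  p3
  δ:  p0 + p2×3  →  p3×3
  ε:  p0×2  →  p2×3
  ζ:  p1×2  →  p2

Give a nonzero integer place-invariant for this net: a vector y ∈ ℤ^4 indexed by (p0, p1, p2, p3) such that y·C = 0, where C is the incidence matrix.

y = (p0:3, p1:1, p2:2, p3:3)

Incidence matrix C (rows=places, cols=transitions):
        α    β    γ    δ    ε    ζ
   p0   2    0    0   -1   -2    0
   p1  -4   -2   -3    0    0   -2
   p2  -1    1    0   -3    3    1
   p3   0    0    1    3    0    0

Candidate y = [3, 1, 2, 3]; check y·C column-wise:
  col α: 3·2 + 1·-4 + 2·-1 + 3·0 = 0
  col β: 3·0 + 1·-2 + 2·1 + 3·0 = 0
  col γ: 3·0 + 1·-3 + 2·0 + 3·1 = 0
  col δ: 3·-1 + 1·0 + 2·-3 + 3·3 = 0
  col ε: 3·-2 + 1·0 + 2·3 + 3·0 = 0
  col ζ: 3·0 + 1·-2 + 2·1 + 3·0 = 0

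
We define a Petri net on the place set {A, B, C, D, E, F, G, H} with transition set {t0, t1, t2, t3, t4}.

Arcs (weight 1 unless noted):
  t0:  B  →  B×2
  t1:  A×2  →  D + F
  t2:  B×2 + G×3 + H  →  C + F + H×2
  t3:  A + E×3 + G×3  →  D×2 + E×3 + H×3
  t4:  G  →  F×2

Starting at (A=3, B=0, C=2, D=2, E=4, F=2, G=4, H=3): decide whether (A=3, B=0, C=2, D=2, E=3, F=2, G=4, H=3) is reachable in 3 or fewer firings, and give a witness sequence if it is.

NO — not reachable within 3 firings

depth 0: 1 marking
depth 1: 4 markings reached so far
depth 2: 8 markings reached so far
depth 3: 11 markings reached so far
target is not among the 11 markings reachable within 3 steps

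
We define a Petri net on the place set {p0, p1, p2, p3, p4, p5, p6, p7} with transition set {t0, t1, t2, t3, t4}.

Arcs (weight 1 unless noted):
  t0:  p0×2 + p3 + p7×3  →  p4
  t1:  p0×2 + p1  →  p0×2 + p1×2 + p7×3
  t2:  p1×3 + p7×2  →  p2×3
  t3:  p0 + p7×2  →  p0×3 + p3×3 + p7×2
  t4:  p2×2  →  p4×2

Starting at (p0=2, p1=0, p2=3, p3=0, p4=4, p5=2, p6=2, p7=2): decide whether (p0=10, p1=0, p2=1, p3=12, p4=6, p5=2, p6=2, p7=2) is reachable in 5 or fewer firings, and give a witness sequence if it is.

step 1: fire t3:  (p0=2, p1=0, p2=3, p3=0, p4=4, p5=2, p6=2, p7=2) → (p0=4, p1=0, p2=3, p3=3, p4=4, p5=2, p6=2, p7=2)
step 2: fire t3:  (p0=4, p1=0, p2=3, p3=3, p4=4, p5=2, p6=2, p7=2) → (p0=6, p1=0, p2=3, p3=6, p4=4, p5=2, p6=2, p7=2)
step 3: fire t3:  (p0=6, p1=0, p2=3, p3=6, p4=4, p5=2, p6=2, p7=2) → (p0=8, p1=0, p2=3, p3=9, p4=4, p5=2, p6=2, p7=2)
step 4: fire t3:  (p0=8, p1=0, p2=3, p3=9, p4=4, p5=2, p6=2, p7=2) → (p0=10, p1=0, p2=3, p3=12, p4=4, p5=2, p6=2, p7=2)
step 5: fire t4:  (p0=10, p1=0, p2=3, p3=12, p4=4, p5=2, p6=2, p7=2) → (p0=10, p1=0, p2=1, p3=12, p4=6, p5=2, p6=2, p7=2)

YES — reachable via ⟨t3, t3, t3, t3, t4⟩ (5 firings)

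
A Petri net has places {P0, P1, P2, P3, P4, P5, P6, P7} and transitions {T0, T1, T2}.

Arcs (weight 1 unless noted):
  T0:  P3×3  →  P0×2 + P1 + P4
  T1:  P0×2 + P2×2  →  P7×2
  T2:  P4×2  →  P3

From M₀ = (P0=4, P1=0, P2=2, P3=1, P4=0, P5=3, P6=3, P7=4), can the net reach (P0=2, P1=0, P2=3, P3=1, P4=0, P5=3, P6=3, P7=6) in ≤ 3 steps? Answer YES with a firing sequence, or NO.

NO — not reachable within 3 firings

depth 0: 1 marking
depth 1: 2 markings reached so far
depth 2: 2 markings reached so far
(frontier empty at depth 2; search complete)
target is not among the 2 markings reachable within 3 steps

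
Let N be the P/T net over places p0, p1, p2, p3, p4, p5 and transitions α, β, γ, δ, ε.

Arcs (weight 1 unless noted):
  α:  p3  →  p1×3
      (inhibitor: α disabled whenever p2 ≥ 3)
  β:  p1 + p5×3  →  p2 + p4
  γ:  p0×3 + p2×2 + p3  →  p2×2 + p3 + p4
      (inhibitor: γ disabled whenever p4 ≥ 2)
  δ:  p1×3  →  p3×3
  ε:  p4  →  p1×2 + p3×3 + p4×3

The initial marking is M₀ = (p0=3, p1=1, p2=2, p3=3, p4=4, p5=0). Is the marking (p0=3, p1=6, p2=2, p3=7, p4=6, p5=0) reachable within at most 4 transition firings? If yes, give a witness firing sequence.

step 1: fire α:  (p0=3, p1=1, p2=2, p3=3, p4=4, p5=0) → (p0=3, p1=4, p2=2, p3=2, p4=4, p5=0)
step 2: fire α:  (p0=3, p1=4, p2=2, p3=2, p4=4, p5=0) → (p0=3, p1=7, p2=2, p3=1, p4=4, p5=0)
step 3: fire δ:  (p0=3, p1=7, p2=2, p3=1, p4=4, p5=0) → (p0=3, p1=4, p2=2, p3=4, p4=4, p5=0)
step 4: fire ε:  (p0=3, p1=4, p2=2, p3=4, p4=4, p5=0) → (p0=3, p1=6, p2=2, p3=7, p4=6, p5=0)

YES — reachable via ⟨α, α, δ, ε⟩ (4 firings)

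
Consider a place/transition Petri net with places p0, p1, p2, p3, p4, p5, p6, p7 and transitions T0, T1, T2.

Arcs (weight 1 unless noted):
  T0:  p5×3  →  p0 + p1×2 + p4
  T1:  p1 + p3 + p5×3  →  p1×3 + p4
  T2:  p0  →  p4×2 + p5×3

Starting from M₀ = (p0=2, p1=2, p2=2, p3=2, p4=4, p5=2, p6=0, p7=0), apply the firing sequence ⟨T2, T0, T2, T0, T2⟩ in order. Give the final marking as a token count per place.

step 1: fire T2:  (p0=2, p1=2, p2=2, p3=2, p4=4, p5=2, p6=0, p7=0) → (p0=1, p1=2, p2=2, p3=2, p4=6, p5=5, p6=0, p7=0)
step 2: fire T0:  (p0=1, p1=2, p2=2, p3=2, p4=6, p5=5, p6=0, p7=0) → (p0=2, p1=4, p2=2, p3=2, p4=7, p5=2, p6=0, p7=0)
step 3: fire T2:  (p0=2, p1=4, p2=2, p3=2, p4=7, p5=2, p6=0, p7=0) → (p0=1, p1=4, p2=2, p3=2, p4=9, p5=5, p6=0, p7=0)
step 4: fire T0:  (p0=1, p1=4, p2=2, p3=2, p4=9, p5=5, p6=0, p7=0) → (p0=2, p1=6, p2=2, p3=2, p4=10, p5=2, p6=0, p7=0)
step 5: fire T2:  (p0=2, p1=6, p2=2, p3=2, p4=10, p5=2, p6=0, p7=0) → (p0=1, p1=6, p2=2, p3=2, p4=12, p5=5, p6=0, p7=0)

(p0=1, p1=6, p2=2, p3=2, p4=12, p5=5, p6=0, p7=0)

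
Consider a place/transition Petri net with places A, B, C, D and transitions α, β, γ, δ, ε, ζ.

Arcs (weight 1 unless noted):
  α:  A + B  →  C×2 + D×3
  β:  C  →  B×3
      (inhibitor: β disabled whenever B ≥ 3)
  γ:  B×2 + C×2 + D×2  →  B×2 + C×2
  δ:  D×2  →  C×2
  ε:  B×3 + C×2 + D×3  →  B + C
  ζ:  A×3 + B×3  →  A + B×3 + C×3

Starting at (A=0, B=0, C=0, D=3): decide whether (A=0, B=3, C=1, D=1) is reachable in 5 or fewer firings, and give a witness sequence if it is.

YES — reachable via ⟨δ, β⟩ (2 firings)

step 1: fire δ:  (A=0, B=0, C=0, D=3) → (A=0, B=0, C=2, D=1)
step 2: fire β:  (A=0, B=0, C=2, D=1) → (A=0, B=3, C=1, D=1)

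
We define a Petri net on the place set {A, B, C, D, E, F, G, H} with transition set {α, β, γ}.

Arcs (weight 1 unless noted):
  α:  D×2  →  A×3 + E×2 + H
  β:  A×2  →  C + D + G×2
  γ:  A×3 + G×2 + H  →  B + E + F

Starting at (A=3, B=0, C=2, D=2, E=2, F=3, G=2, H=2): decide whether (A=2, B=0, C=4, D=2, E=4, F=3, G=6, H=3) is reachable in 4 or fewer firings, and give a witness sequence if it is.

step 1: fire α:  (A=3, B=0, C=2, D=2, E=2, F=3, G=2, H=2) → (A=6, B=0, C=2, D=0, E=4, F=3, G=2, H=3)
step 2: fire β:  (A=6, B=0, C=2, D=0, E=4, F=3, G=2, H=3) → (A=4, B=0, C=3, D=1, E=4, F=3, G=4, H=3)
step 3: fire β:  (A=4, B=0, C=3, D=1, E=4, F=3, G=4, H=3) → (A=2, B=0, C=4, D=2, E=4, F=3, G=6, H=3)

YES — reachable via ⟨α, β, β⟩ (3 firings)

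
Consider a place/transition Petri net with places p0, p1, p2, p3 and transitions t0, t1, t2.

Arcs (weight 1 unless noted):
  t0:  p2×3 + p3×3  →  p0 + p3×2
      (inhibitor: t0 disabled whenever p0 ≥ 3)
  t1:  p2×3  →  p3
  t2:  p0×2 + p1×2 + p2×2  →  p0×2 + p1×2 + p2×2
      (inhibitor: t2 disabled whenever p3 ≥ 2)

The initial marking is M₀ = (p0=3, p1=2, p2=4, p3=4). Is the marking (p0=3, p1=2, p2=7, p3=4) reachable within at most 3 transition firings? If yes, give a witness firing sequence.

depth 0: 1 marking
depth 1: 2 markings reached so far
depth 2: 2 markings reached so far
(frontier empty at depth 2; search complete)
target is not among the 2 markings reachable within 3 steps

NO — not reachable within 3 firings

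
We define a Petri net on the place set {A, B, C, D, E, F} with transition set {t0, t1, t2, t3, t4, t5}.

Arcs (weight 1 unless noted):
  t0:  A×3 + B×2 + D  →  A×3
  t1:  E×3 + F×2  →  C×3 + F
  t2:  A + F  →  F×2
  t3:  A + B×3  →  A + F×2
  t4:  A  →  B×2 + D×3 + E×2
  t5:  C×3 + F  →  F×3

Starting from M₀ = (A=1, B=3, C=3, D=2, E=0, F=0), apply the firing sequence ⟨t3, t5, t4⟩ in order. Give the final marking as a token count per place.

(A=0, B=2, C=0, D=5, E=2, F=4)

step 1: fire t3:  (A=1, B=3, C=3, D=2, E=0, F=0) → (A=1, B=0, C=3, D=2, E=0, F=2)
step 2: fire t5:  (A=1, B=0, C=3, D=2, E=0, F=2) → (A=1, B=0, C=0, D=2, E=0, F=4)
step 3: fire t4:  (A=1, B=0, C=0, D=2, E=0, F=4) → (A=0, B=2, C=0, D=5, E=2, F=4)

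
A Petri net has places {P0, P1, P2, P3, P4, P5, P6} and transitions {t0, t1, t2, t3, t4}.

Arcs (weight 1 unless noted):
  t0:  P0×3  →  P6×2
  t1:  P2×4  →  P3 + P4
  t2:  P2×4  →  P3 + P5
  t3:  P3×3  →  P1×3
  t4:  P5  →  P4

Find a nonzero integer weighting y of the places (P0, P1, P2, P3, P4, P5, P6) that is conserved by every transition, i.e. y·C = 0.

y = (P0:0, P1:4, P2:1, P3:4, P4:0, P5:0, P6:0)

Incidence matrix C (rows=places, cols=transitions):
       t0   t1   t2   t3   t4
   P0  -3    0    0    0    0
   P1   0    0    0    3    0
   P2   0   -4   -4    0    0
   P3   0    1    1   -3    0
   P4   0    1    0    0    1
   P5   0    0    1    0   -1
   P6   2    0    0    0    0

Candidate y = [0, 4, 1, 4, 0, 0, 0]; check y·C column-wise:
  col t0: 0·-3 + 4·0 + 1·0 + 4·0 + 0·2 = 0
  col t1: 4·0 + 1·-4 + 4·1 + 0·1 = 0
  col t2: 4·0 + 1·-4 + 4·1 + 0·1 = 0
  col t3: 4·3 + 1·0 + 4·-3 = 0
  col t4: 4·0 + 1·0 + 4·0 + 0·1 + 0·-1 = 0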